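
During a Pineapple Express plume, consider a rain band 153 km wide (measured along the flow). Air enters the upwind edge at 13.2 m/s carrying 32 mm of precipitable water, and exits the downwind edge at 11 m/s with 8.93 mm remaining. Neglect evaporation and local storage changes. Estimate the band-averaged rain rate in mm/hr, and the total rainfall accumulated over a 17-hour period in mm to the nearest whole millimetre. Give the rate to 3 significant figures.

R ≈ 7.63 mm/hr; total ≈ 130 mm

Column moisture flux per unit crosswind length is F = V × PW.
Inflow: F_in = 13.2 × 32 = 422.4 mm·m/s
Outflow: F_out = 11 × 8.93 = 98.23 mm·m/s
Steady-state rate R = (F_in − F_out)/L = (422.4 − 98.23) / 153000 m = 2.119e-03 mm/s.
R = 2.119e-03 × 3600 = 7.63 mm/hr.
Over 17 h: total = 7.63 × 17 = 129.71 ≈ 130 mm.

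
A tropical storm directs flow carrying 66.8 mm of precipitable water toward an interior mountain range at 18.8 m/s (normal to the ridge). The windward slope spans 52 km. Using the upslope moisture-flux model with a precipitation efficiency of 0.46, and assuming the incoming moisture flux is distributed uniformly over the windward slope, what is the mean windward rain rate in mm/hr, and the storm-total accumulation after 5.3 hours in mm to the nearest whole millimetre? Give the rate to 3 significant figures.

Incoming column moisture flux per unit ridge length: F = V × PW = 18.8 × 66.8 = 1255.84 mm·m/s.
Spread over the 52 km slope with efficiency ε = 0.46: R = ε·F/W = 0.46 × 1255.84 / 52000 m = 1.111e-02 mm/s.
R = 1.111e-02 × 3600 = 40.0 mm/hr.
Over 5.3 h: total = 40.0 × 5.3 = 212 mm.

R ≈ 40.0 mm/hr; total ≈ 212 mm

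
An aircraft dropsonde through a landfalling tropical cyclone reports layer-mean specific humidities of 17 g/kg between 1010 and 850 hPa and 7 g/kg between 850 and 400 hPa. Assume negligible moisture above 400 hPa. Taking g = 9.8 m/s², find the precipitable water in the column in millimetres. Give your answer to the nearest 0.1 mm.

PW ≈ 59.9 mm

Precipitable water is the column-integrated vapour mass per unit area: PW = (1/g) Σ q̄ Δp, with q in kg/kg and Δp in Pa (1 kg/m² of water = 1 mm).
Layer 1010–850 hPa: Δp = 160 hPa = 16000 Pa, q̄ = 0.017 kg/kg → 0.017 × 16000 / 9.8 = 27.76 mm
Layer 850–400 hPa: Δp = 450 hPa = 45000 Pa, q̄ = 0.007 kg/kg → 0.007 × 45000 / 9.8 = 32.14 mm
PW = 27.76 + 32.14 = 59.90 ≈ 59.9 mm.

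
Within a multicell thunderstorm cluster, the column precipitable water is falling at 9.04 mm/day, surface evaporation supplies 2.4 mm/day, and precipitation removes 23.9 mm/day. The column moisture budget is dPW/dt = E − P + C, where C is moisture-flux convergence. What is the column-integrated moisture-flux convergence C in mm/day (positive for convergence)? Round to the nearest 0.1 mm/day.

C ≈ 12.5 mm/day

dPW/dt = -9.04 mm/day.
C = dPW/dt − E + P = (-9.04) − 2.4 + 23.9 = 12.5 mm/day.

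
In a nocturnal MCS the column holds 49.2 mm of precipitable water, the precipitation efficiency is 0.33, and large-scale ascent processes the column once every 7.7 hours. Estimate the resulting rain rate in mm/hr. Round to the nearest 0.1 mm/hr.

R ≈ 2.1 mm/hr

Each overturning extracts ε × PW = 0.33 × 49.2 = 16.236 mm.
Rate = ε·PW / τ = 16.236 / 7.7 h = 2.1 mm/hr.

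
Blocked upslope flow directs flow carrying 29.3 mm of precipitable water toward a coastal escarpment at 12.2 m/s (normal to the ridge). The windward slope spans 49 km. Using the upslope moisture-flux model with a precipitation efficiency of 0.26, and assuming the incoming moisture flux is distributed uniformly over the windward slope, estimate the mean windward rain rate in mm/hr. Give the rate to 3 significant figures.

Incoming column moisture flux per unit ridge length: F = V × PW = 12.2 × 29.3 = 357.46 mm·m/s.
Spread over the 49 km slope with efficiency ε = 0.26: R = ε·F/W = 0.26 × 357.46 / 49000 m = 1.897e-03 mm/s.
R = 1.897e-03 × 3600 = 6.83 mm/hr.

R ≈ 6.83 mm/hr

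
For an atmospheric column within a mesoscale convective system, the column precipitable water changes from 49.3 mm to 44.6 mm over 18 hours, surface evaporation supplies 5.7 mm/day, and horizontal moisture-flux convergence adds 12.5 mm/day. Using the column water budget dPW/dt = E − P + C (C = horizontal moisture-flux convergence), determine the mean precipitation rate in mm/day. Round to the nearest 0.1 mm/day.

dPW/dt = (44.6 − 49.3) mm / (18/24 day) = -6.267 mm/day.
P = E + C − dPW/dt = 5.7 + (12.5) − (-6.267) = 24.5 mm/day.

P ≈ 24.5 mm/day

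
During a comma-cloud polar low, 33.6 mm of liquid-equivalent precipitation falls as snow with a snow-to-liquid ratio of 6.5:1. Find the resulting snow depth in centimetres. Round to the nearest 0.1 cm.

Snow depth = liquid × ratio = 33.6 mm × 6.5 = 218.4 mm = 21.8 cm.

snow depth ≈ 21.8 cm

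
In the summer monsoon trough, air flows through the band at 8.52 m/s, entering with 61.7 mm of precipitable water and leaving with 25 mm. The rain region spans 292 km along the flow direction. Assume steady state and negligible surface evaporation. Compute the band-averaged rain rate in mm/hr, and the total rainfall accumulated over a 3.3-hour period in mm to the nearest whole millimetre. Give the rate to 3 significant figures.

Column moisture flux per unit crosswind length is F = V × PW.
Inflow: F_in = 8.52 × 61.7 = 525.684 mm·m/s
Outflow: F_out = 8.52 × 25 = 213 mm·m/s
Steady-state rate R = (F_in − F_out)/L = (525.684 − 213) / 292000 m = 1.071e-03 mm/s.
R = 1.071e-03 × 3600 = 3.86 mm/hr.
Over 3.3 h: total = 3.86 × 3.3 = 12.738 ≈ 13 mm.

R ≈ 3.86 mm/hr; total ≈ 13 mm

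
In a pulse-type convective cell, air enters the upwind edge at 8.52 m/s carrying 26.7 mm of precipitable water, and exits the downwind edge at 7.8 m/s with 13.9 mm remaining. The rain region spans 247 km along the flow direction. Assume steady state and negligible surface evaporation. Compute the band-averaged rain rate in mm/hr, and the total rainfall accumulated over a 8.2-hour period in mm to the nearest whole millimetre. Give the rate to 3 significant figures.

R ≈ 1.74 mm/hr; total ≈ 14 mm

Column moisture flux per unit crosswind length is F = V × PW.
Inflow: F_in = 8.52 × 26.7 = 227.484 mm·m/s
Outflow: F_out = 7.8 × 13.9 = 108.42 mm·m/s
Steady-state rate R = (F_in − F_out)/L = (227.484 − 108.42) / 247000 m = 4.820e-04 mm/s.
R = 4.820e-04 × 3600 = 1.74 mm/hr.
Over 8.2 h: total = 1.74 × 8.2 = 14.268 ≈ 14 mm.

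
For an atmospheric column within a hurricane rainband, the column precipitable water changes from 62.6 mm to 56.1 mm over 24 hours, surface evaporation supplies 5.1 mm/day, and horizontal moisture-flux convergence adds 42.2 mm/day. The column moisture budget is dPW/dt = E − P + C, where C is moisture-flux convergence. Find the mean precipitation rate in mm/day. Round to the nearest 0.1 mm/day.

dPW/dt = (56.1 − 62.6) mm / (24/24 day) = -6.500 mm/day.
P = E + C − dPW/dt = 5.1 + (42.2) − (-6.500) = 53.8 mm/day.

P ≈ 53.8 mm/day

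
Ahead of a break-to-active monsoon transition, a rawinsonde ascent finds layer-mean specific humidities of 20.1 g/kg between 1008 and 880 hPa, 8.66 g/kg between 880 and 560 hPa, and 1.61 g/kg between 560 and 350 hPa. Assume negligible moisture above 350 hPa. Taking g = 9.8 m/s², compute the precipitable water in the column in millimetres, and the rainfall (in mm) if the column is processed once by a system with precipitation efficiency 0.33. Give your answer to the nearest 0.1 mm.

PW ≈ 58.0 mm; rainfall ≈ 19.1 mm

Precipitable water is the column-integrated vapour mass per unit area: PW = (1/g) Σ q̄ Δp, with q in kg/kg and Δp in Pa (1 kg/m² of water = 1 mm).
Layer 1008–880 hPa: Δp = 128 hPa = 12800 Pa, q̄ = 0.0201 kg/kg → 0.0201 × 12800 / 9.8 = 26.25 mm
Layer 880–560 hPa: Δp = 320 hPa = 32000 Pa, q̄ = 0.00866 kg/kg → 0.00866 × 32000 / 9.8 = 28.28 mm
Layer 560–350 hPa: Δp = 210 hPa = 21000 Pa, q̄ = 0.00161 kg/kg → 0.00161 × 21000 / 9.8 = 3.45 mm
PW = 26.25 + 28.28 + 3.45 = 57.98 ≈ 58.0 mm.
Rainfall = ε × PW = 0.33 × 58.0 = 19.1 mm.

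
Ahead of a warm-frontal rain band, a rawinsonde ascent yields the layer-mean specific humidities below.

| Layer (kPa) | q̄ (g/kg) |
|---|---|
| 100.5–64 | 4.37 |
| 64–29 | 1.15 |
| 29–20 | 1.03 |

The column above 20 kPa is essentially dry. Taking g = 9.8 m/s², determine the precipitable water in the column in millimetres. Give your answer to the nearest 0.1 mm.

PW ≈ 21.3 mm

Precipitable water is the column-integrated vapour mass per unit area: PW = (1/g) Σ q̄ Δp, with q in kg/kg and Δp in Pa (1 kg/m² of water = 1 mm).
Layer 100.5–64 kPa: Δp = 365 hPa = 36500 Pa, q̄ = 0.00437 kg/kg → 0.00437 × 36500 / 9.8 = 16.28 mm
Layer 64–29 kPa: Δp = 350 hPa = 35000 Pa, q̄ = 0.00115 kg/kg → 0.00115 × 35000 / 9.8 = 4.11 mm
Layer 29–20 kPa: Δp = 90 hPa = 9000 Pa, q̄ = 0.00103 kg/kg → 0.00103 × 9000 / 9.8 = 0.95 mm
PW = 16.28 + 4.11 + 0.95 = 21.34 ≈ 21.3 mm.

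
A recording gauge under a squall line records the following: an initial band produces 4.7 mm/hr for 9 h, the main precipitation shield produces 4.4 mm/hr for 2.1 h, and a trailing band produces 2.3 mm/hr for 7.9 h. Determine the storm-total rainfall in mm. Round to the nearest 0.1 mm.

total ≈ 69.7 mm

Total = Σ Rᵢ Δtᵢ = 4.7 × 9 + 4.4 × 2.1 + 2.3 × 7.9
      = 42.3 + 9.24 + 18.17 = 69.7 mm.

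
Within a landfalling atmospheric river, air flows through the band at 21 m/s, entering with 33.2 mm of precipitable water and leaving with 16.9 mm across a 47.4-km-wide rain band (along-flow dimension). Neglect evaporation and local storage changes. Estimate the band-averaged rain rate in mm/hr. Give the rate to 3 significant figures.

Column moisture flux per unit crosswind length is F = V × PW.
Inflow: F_in = 21 × 33.2 = 697.2 mm·m/s
Outflow: F_out = 21 × 16.9 = 354.9 mm·m/s
Steady-state rate R = (F_in − F_out)/L = (697.2 − 354.9) / 47400 m = 7.222e-03 mm/s.
R = 7.222e-03 × 3600 = 26.0 mm/hr.

R ≈ 26.0 mm/hr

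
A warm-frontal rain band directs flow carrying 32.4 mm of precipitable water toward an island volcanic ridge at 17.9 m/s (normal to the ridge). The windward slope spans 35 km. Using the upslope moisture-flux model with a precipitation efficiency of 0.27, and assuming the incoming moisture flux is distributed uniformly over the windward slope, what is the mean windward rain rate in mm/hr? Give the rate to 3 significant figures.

Incoming column moisture flux per unit ridge length: F = V × PW = 17.9 × 32.4 = 579.96 mm·m/s.
Spread over the 35 km slope with efficiency ε = 0.27: R = ε·F/W = 0.27 × 579.96 / 35000 m = 4.474e-03 mm/s.
R = 4.474e-03 × 3600 = 16.1 mm/hr.

R ≈ 16.1 mm/hr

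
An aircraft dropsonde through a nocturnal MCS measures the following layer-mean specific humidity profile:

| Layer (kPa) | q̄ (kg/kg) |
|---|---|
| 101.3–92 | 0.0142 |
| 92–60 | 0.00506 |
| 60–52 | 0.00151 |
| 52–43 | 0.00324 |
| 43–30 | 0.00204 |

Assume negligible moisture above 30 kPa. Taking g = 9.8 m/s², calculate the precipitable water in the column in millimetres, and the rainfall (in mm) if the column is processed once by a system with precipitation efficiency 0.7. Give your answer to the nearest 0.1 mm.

PW ≈ 36.9 mm; rainfall ≈ 25.8 mm

Precipitable water is the column-integrated vapour mass per unit area: PW = (1/g) Σ q̄ Δp, with q in kg/kg and Δp in Pa (1 kg/m² of water = 1 mm).
Layer 101.3–92 kPa: Δp = 93 hPa = 9300 Pa, q̄ = 0.0142 kg/kg → 0.0142 × 9300 / 9.8 = 13.48 mm
Layer 92–60 kPa: Δp = 320 hPa = 32000 Pa, q̄ = 0.00506 kg/kg → 0.00506 × 32000 / 9.8 = 16.52 mm
Layer 60–52 kPa: Δp = 80 hPa = 8000 Pa, q̄ = 0.00151 kg/kg → 0.00151 × 8000 / 9.8 = 1.23 mm
Layer 52–43 kPa: Δp = 90 hPa = 9000 Pa, q̄ = 0.00324 kg/kg → 0.00324 × 9000 / 9.8 = 2.98 mm
Layer 43–30 kPa: Δp = 130 hPa = 13000 Pa, q̄ = 0.00204 kg/kg → 0.00204 × 13000 / 9.8 = 2.71 mm
PW = 13.48 + 16.52 + 1.23 + 2.98 + 2.71 = 36.92 ≈ 36.9 mm.
Rainfall = ε × PW = 0.7 × 36.9 = 25.8 mm.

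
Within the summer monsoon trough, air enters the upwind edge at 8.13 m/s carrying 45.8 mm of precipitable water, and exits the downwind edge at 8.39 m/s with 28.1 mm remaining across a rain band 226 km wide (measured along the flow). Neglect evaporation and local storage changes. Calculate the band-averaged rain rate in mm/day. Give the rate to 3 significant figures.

Column moisture flux per unit crosswind length is F = V × PW.
Inflow: F_in = 8.13 × 45.8 = 372.354 mm·m/s
Outflow: F_out = 8.39 × 28.1 = 235.759 mm·m/s
Steady-state rate R = (F_in − F_out)/L = (372.354 − 235.759) / 226000 m = 6.044e-04 mm/s.
R = 6.044e-04 × 3600 × 24 = 52.2 mm/day.

R ≈ 52.2 mm/day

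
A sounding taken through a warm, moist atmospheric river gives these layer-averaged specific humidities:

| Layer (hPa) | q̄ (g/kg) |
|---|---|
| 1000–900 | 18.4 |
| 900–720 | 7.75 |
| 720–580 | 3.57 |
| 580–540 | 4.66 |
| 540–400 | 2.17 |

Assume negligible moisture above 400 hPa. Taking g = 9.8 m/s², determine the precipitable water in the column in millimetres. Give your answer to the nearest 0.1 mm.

PW ≈ 43.1 mm

Precipitable water is the column-integrated vapour mass per unit area: PW = (1/g) Σ q̄ Δp, with q in kg/kg and Δp in Pa (1 kg/m² of water = 1 mm).
Layer 1000–900 hPa: Δp = 100 hPa = 10000 Pa, q̄ = 0.0184 kg/kg → 0.0184 × 10000 / 9.8 = 18.78 mm
Layer 900–720 hPa: Δp = 180 hPa = 18000 Pa, q̄ = 0.00775 kg/kg → 0.00775 × 18000 / 9.8 = 14.23 mm
Layer 720–580 hPa: Δp = 140 hPa = 14000 Pa, q̄ = 0.00357 kg/kg → 0.00357 × 14000 / 9.8 = 5.10 mm
Layer 580–540 hPa: Δp = 40 hPa = 4000 Pa, q̄ = 0.00466 kg/kg → 0.00466 × 4000 / 9.8 = 1.90 mm
Layer 540–400 hPa: Δp = 140 hPa = 14000 Pa, q̄ = 0.00217 kg/kg → 0.00217 × 14000 / 9.8 = 3.10 mm
PW = 18.78 + 14.23 + 5.10 + 1.90 + 3.10 = 43.11 ≈ 43.1 mm.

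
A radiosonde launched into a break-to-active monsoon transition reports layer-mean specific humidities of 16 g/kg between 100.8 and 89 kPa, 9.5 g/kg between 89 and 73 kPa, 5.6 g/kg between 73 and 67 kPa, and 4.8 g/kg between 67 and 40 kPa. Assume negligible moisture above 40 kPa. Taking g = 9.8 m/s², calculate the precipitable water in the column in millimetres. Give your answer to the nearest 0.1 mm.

Precipitable water is the column-integrated vapour mass per unit area: PW = (1/g) Σ q̄ Δp, with q in kg/kg and Δp in Pa (1 kg/m² of water = 1 mm).
Layer 100.8–89 kPa: Δp = 118 hPa = 11800 Pa, q̄ = 0.016 kg/kg → 0.016 × 11800 / 9.8 = 19.27 mm
Layer 89–73 kPa: Δp = 160 hPa = 16000 Pa, q̄ = 0.0095 kg/kg → 0.0095 × 16000 / 9.8 = 15.51 mm
Layer 73–67 kPa: Δp = 60 hPa = 6000 Pa, q̄ = 0.0056 kg/kg → 0.0056 × 6000 / 9.8 = 3.43 mm
Layer 67–40 kPa: Δp = 270 hPa = 27000 Pa, q̄ = 0.0048 kg/kg → 0.0048 × 27000 / 9.8 = 13.22 mm
PW = 19.27 + 15.51 + 3.43 + 13.22 = 51.43 ≈ 51.4 mm.

PW ≈ 51.4 mm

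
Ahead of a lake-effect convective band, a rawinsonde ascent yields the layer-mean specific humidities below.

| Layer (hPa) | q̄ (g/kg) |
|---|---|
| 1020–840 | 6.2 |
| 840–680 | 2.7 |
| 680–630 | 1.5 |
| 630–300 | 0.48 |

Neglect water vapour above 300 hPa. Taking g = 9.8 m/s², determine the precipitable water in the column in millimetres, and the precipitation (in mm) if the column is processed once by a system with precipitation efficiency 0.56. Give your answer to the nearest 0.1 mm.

Precipitable water is the column-integrated vapour mass per unit area: PW = (1/g) Σ q̄ Δp, with q in kg/kg and Δp in Pa (1 kg/m² of water = 1 mm).
Layer 1020–840 hPa: Δp = 180 hPa = 18000 Pa, q̄ = 0.0062 kg/kg → 0.0062 × 18000 / 9.8 = 11.39 mm
Layer 840–680 hPa: Δp = 160 hPa = 16000 Pa, q̄ = 0.0027 kg/kg → 0.0027 × 16000 / 9.8 = 4.41 mm
Layer 680–630 hPa: Δp = 50 hPa = 5000 Pa, q̄ = 0.0015 kg/kg → 0.0015 × 5000 / 9.8 = 0.77 mm
Layer 630–300 hPa: Δp = 330 hPa = 33000 Pa, q̄ = 0.00048 kg/kg → 0.00048 × 33000 / 9.8 = 1.62 mm
PW = 11.39 + 4.41 + 0.77 + 1.62 = 18.19 ≈ 18.2 mm.
Precipitation = ε × PW = 0.56 × 18.2 = 10.2 mm.

PW ≈ 18.2 mm; precipitation ≈ 10.2 mm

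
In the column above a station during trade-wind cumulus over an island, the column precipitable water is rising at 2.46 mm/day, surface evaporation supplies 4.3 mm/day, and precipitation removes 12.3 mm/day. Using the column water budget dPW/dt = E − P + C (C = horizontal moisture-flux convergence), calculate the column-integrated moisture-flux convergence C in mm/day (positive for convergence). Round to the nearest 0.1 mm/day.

C ≈ 10.5 mm/day

dPW/dt = +2.46 mm/day.
C = dPW/dt − E + P = (+2.46) − 4.3 + 12.3 = 10.5 mm/day.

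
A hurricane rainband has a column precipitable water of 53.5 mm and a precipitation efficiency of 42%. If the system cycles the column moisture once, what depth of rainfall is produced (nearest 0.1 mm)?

rainfall ≈ 22.5 mm

Rainfall = ε × PW = 0.42 × 53.5 = 22.5 mm.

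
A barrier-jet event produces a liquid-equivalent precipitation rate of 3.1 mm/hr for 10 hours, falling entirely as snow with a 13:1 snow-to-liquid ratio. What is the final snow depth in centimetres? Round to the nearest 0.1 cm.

Liquid-equivalent depth = 3.1 × 10 = 31 mm.
Snow depth = 31 mm × 13 = 403 mm = 40.3 cm.

snow depth ≈ 40.3 cm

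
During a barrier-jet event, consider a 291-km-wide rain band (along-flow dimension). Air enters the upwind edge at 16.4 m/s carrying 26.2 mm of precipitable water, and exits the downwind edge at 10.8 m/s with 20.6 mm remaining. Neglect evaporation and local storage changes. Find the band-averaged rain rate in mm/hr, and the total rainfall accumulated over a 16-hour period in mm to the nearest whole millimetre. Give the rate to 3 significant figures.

Column moisture flux per unit crosswind length is F = V × PW.
Inflow: F_in = 16.4 × 26.2 = 429.68 mm·m/s
Outflow: F_out = 10.8 × 20.6 = 222.48 mm·m/s
Steady-state rate R = (F_in − F_out)/L = (429.68 − 222.48) / 291000 m = 7.120e-04 mm/s.
R = 7.120e-04 × 3600 = 2.56 mm/hr.
Over 16 h: total = 2.56 × 16 = 40.96 ≈ 41 mm.

R ≈ 2.56 mm/hr; total ≈ 41 mm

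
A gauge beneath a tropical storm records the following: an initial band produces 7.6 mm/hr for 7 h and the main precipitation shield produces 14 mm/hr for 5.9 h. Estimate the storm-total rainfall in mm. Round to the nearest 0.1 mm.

Total = Σ Rᵢ Δtᵢ = 7.6 × 7 + 14 × 5.9
      = 53.2 + 82.6 = 135.8 mm.

total ≈ 135.8 mm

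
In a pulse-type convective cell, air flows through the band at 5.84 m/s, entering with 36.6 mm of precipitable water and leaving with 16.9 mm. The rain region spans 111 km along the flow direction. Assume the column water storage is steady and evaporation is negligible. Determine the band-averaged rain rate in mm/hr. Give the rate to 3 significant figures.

Column moisture flux per unit crosswind length is F = V × PW.
Inflow: F_in = 5.84 × 36.6 = 213.744 mm·m/s
Outflow: F_out = 5.84 × 16.9 = 98.696 mm·m/s
Steady-state rate R = (F_in − F_out)/L = (213.744 − 98.696) / 111000 m = 1.036e-03 mm/s.
R = 1.036e-03 × 3600 = 3.73 mm/hr.

R ≈ 3.73 mm/hr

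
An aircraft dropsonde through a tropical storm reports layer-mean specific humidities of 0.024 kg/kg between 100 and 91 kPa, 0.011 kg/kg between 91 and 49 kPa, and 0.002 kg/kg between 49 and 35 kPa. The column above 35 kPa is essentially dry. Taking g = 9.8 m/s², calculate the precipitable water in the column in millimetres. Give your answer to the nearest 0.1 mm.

Precipitable water is the column-integrated vapour mass per unit area: PW = (1/g) Σ q̄ Δp, with q in kg/kg and Δp in Pa (1 kg/m² of water = 1 mm).
Layer 100–91 kPa: Δp = 90 hPa = 9000 Pa, q̄ = 0.024 kg/kg → 0.024 × 9000 / 9.8 = 22.04 mm
Layer 91–49 kPa: Δp = 420 hPa = 42000 Pa, q̄ = 0.011 kg/kg → 0.011 × 42000 / 9.8 = 47.14 mm
Layer 49–35 kPa: Δp = 140 hPa = 14000 Pa, q̄ = 0.002 kg/kg → 0.002 × 14000 / 9.8 = 2.86 mm
PW = 22.04 + 47.14 + 2.86 = 72.04 ≈ 72.0 mm.

PW ≈ 72.0 mm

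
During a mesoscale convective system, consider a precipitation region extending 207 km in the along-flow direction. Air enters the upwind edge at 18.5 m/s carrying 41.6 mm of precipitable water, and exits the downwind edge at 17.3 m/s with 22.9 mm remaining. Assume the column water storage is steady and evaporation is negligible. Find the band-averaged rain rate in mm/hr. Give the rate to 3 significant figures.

R ≈ 6.49 mm/hr

Column moisture flux per unit crosswind length is F = V × PW.
Inflow: F_in = 18.5 × 41.6 = 769.6 mm·m/s
Outflow: F_out = 17.3 × 22.9 = 396.17 mm·m/s
Steady-state rate R = (F_in − F_out)/L = (769.6 − 396.17) / 207000 m = 1.804e-03 mm/s.
R = 1.804e-03 × 3600 = 6.49 mm/hr.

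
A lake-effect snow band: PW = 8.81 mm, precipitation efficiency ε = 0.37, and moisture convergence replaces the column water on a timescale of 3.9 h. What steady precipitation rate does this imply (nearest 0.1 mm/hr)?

R ≈ 0.8 mm/hr

Each overturning extracts ε × PW = 0.37 × 8.81 = 3.2597 mm.
Rate = ε·PW / τ = 3.2597 / 3.9 h = 0.8 mm/hr.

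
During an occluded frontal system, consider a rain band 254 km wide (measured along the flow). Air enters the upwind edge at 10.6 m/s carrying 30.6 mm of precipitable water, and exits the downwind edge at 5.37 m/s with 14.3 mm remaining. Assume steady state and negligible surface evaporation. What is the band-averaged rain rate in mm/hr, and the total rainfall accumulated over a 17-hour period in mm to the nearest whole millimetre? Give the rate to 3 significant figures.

R ≈ 3.51 mm/hr; total ≈ 60 mm

Column moisture flux per unit crosswind length is F = V × PW.
Inflow: F_in = 10.6 × 30.6 = 324.36 mm·m/s
Outflow: F_out = 5.37 × 14.3 = 76.791 mm·m/s
Steady-state rate R = (F_in − F_out)/L = (324.36 − 76.791) / 254000 m = 9.747e-04 mm/s.
R = 9.747e-04 × 3600 = 3.51 mm/hr.
Over 17 h: total = 3.51 × 17 = 59.67 ≈ 60 mm.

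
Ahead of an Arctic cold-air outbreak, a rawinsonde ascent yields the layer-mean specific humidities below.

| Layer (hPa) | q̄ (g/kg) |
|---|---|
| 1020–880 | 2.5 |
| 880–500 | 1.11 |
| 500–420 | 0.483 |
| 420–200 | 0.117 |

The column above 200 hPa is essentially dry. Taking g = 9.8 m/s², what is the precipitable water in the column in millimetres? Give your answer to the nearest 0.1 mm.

PW ≈ 8.5 mm

Precipitable water is the column-integrated vapour mass per unit area: PW = (1/g) Σ q̄ Δp, with q in kg/kg and Δp in Pa (1 kg/m² of water = 1 mm).
Layer 1020–880 hPa: Δp = 140 hPa = 14000 Pa, q̄ = 0.0025 kg/kg → 0.0025 × 14000 / 9.8 = 3.57 mm
Layer 880–500 hPa: Δp = 380 hPa = 38000 Pa, q̄ = 0.00111 kg/kg → 0.00111 × 38000 / 9.8 = 4.30 mm
Layer 500–420 hPa: Δp = 80 hPa = 8000 Pa, q̄ = 0.000483 kg/kg → 0.000483 × 8000 / 9.8 = 0.39 mm
Layer 420–200 hPa: Δp = 220 hPa = 22000 Pa, q̄ = 0.000117 kg/kg → 0.000117 × 22000 / 9.8 = 0.26 mm
PW = 3.57 + 4.30 + 0.39 + 0.26 = 8.52 ≈ 8.5 mm.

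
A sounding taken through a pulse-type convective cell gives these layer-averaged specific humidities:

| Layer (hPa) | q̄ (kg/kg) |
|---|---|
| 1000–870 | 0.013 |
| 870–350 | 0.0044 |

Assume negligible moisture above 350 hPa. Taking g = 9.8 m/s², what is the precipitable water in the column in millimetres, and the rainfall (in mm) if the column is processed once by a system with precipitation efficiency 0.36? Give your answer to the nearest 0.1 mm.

PW ≈ 40.6 mm; rainfall ≈ 14.6 mm

Precipitable water is the column-integrated vapour mass per unit area: PW = (1/g) Σ q̄ Δp, with q in kg/kg and Δp in Pa (1 kg/m² of water = 1 mm).
Layer 1000–870 hPa: Δp = 130 hPa = 13000 Pa, q̄ = 0.013 kg/kg → 0.013 × 13000 / 9.8 = 17.24 mm
Layer 870–350 hPa: Δp = 520 hPa = 52000 Pa, q̄ = 0.0044 kg/kg → 0.0044 × 52000 / 9.8 = 23.35 mm
PW = 17.24 + 23.35 = 40.59 ≈ 40.6 mm.
Rainfall = ε × PW = 0.36 × 40.6 = 14.6 mm.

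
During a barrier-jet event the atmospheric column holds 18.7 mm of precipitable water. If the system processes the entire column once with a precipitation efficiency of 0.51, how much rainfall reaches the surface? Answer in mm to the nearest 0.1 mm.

rainfall ≈ 9.5 mm

Rainfall = ε × PW = 0.51 × 18.7 = 9.5 mm.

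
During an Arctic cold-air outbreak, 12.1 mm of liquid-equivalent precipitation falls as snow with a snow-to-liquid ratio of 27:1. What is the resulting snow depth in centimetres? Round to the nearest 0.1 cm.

snow depth ≈ 32.7 cm

Snow depth = liquid × ratio = 12.1 mm × 27 = 326.7 mm = 32.7 cm.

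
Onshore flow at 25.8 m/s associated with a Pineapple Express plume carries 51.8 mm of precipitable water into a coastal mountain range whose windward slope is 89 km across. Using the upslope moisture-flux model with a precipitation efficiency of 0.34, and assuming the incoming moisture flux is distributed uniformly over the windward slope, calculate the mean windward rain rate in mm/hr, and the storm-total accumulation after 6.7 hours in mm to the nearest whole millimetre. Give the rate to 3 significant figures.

Incoming column moisture flux per unit ridge length: F = V × PW = 25.8 × 51.8 = 1336.44 mm·m/s.
Spread over the 89 km slope with efficiency ε = 0.34: R = ε·F/W = 0.34 × 1336.44 / 89000 m = 5.106e-03 mm/s.
R = 5.106e-03 × 3600 = 18.4 mm/hr.
Over 6.7 h: total = 18.4 × 6.7 = 123.28 ≈ 123 mm.

R ≈ 18.4 mm/hr; total ≈ 123 mm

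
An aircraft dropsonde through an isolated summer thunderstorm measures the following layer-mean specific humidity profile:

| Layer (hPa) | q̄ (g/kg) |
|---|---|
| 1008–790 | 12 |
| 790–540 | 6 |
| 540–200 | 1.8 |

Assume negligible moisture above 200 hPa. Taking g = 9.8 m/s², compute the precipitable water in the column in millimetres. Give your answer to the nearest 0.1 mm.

PW ≈ 48.2 mm

Precipitable water is the column-integrated vapour mass per unit area: PW = (1/g) Σ q̄ Δp, with q in kg/kg and Δp in Pa (1 kg/m² of water = 1 mm).
Layer 1008–790 hPa: Δp = 218 hPa = 21800 Pa, q̄ = 0.012 kg/kg → 0.012 × 21800 / 9.8 = 26.69 mm
Layer 790–540 hPa: Δp = 250 hPa = 25000 Pa, q̄ = 0.006 kg/kg → 0.006 × 25000 / 9.8 = 15.31 mm
Layer 540–200 hPa: Δp = 340 hPa = 34000 Pa, q̄ = 0.0018 kg/kg → 0.0018 × 34000 / 9.8 = 6.24 mm
PW = 26.69 + 15.31 + 6.24 = 48.24 ≈ 48.2 mm.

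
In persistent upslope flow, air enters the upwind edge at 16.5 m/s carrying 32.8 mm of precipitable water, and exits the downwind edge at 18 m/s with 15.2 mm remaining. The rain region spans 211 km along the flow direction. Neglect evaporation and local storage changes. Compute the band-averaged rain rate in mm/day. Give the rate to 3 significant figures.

Column moisture flux per unit crosswind length is F = V × PW.
Inflow: F_in = 16.5 × 32.8 = 541.2 mm·m/s
Outflow: F_out = 18 × 15.2 = 273.6 mm·m/s
Steady-state rate R = (F_in − F_out)/L = (541.2 − 273.6) / 211000 m = 1.268e-03 mm/s.
R = 1.268e-03 × 3600 × 24 = 110 mm/day.

R ≈ 110 mm/day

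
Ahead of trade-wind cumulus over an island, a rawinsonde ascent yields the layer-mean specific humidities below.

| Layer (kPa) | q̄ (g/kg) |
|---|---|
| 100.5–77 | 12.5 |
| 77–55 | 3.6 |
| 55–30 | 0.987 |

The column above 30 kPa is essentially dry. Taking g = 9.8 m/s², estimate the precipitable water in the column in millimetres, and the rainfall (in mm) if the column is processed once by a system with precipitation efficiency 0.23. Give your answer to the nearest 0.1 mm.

Precipitable water is the column-integrated vapour mass per unit area: PW = (1/g) Σ q̄ Δp, with q in kg/kg and Δp in Pa (1 kg/m² of water = 1 mm).
Layer 100.5–77 kPa: Δp = 235 hPa = 23500 Pa, q̄ = 0.0125 kg/kg → 0.0125 × 23500 / 9.8 = 29.97 mm
Layer 77–55 kPa: Δp = 220 hPa = 22000 Pa, q̄ = 0.0036 kg/kg → 0.0036 × 22000 / 9.8 = 8.08 mm
Layer 55–30 kPa: Δp = 250 hPa = 25000 Pa, q̄ = 0.000987 kg/kg → 0.000987 × 25000 / 9.8 = 2.52 mm
PW = 29.97 + 8.08 + 2.52 = 40.57 ≈ 40.6 mm.
Rainfall = ε × PW = 0.23 × 40.6 = 9.3 mm.

PW ≈ 40.6 mm; rainfall ≈ 9.3 mm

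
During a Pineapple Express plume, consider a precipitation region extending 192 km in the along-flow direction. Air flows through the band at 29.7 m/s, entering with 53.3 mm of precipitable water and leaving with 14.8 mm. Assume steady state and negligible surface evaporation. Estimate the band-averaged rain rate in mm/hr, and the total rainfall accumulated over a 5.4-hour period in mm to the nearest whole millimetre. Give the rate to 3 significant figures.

Column moisture flux per unit crosswind length is F = V × PW.
Inflow: F_in = 29.7 × 53.3 = 1583.01 mm·m/s
Outflow: F_out = 29.7 × 14.8 = 439.56 mm·m/s
Steady-state rate R = (F_in − F_out)/L = (1583.01 − 439.56) / 192000 m = 5.955e-03 mm/s.
R = 5.955e-03 × 3600 = 21.4 mm/hr.
Over 5.4 h: total = 21.4 × 5.4 = 115.56 ≈ 116 mm.

R ≈ 21.4 mm/hr; total ≈ 116 mm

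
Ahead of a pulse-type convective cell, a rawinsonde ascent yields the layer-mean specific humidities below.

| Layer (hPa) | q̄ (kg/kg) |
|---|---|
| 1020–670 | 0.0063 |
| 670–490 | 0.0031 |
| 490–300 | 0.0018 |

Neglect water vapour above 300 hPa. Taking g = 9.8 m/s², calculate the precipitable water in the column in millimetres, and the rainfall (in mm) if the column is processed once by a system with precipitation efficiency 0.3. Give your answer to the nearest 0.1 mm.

PW ≈ 31.7 mm; rainfall ≈ 9.5 mm

Precipitable water is the column-integrated vapour mass per unit area: PW = (1/g) Σ q̄ Δp, with q in kg/kg and Δp in Pa (1 kg/m² of water = 1 mm).
Layer 1020–670 hPa: Δp = 350 hPa = 35000 Pa, q̄ = 0.0063 kg/kg → 0.0063 × 35000 / 9.8 = 22.50 mm
Layer 670–490 hPa: Δp = 180 hPa = 18000 Pa, q̄ = 0.0031 kg/kg → 0.0031 × 18000 / 9.8 = 5.69 mm
Layer 490–300 hPa: Δp = 190 hPa = 19000 Pa, q̄ = 0.0018 kg/kg → 0.0018 × 19000 / 9.8 = 3.49 mm
PW = 22.50 + 5.69 + 3.49 = 31.68 ≈ 31.7 mm.
Rainfall = ε × PW = 0.3 × 31.7 = 9.5 mm.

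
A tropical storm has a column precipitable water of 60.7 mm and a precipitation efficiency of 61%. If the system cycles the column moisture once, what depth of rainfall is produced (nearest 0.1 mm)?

rainfall ≈ 37.0 mm

Rainfall = ε × PW = 0.61 × 60.7 = 37.0 mm.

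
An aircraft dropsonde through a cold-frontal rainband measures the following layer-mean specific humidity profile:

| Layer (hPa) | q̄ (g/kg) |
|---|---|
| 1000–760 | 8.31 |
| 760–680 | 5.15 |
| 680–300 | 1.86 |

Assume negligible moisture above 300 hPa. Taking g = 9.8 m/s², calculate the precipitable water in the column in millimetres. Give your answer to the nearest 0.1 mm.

PW ≈ 31.8 mm

Precipitable water is the column-integrated vapour mass per unit area: PW = (1/g) Σ q̄ Δp, with q in kg/kg and Δp in Pa (1 kg/m² of water = 1 mm).
Layer 1000–760 hPa: Δp = 240 hPa = 24000 Pa, q̄ = 0.00831 kg/kg → 0.00831 × 24000 / 9.8 = 20.35 mm
Layer 760–680 hPa: Δp = 80 hPa = 8000 Pa, q̄ = 0.00515 kg/kg → 0.00515 × 8000 / 9.8 = 4.20 mm
Layer 680–300 hPa: Δp = 380 hPa = 38000 Pa, q̄ = 0.00186 kg/kg → 0.00186 × 38000 / 9.8 = 7.21 mm
PW = 20.35 + 4.20 + 7.21 = 31.76 ≈ 31.8 mm.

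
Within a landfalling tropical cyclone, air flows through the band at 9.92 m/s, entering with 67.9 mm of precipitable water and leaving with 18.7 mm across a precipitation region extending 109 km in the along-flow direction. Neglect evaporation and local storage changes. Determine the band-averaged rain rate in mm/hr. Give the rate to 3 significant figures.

R ≈ 16.1 mm/hr

Column moisture flux per unit crosswind length is F = V × PW.
Inflow: F_in = 9.92 × 67.9 = 673.568 mm·m/s
Outflow: F_out = 9.92 × 18.7 = 185.504 mm·m/s
Steady-state rate R = (F_in − F_out)/L = (673.568 − 185.504) / 109000 m = 4.478e-03 mm/s.
R = 4.478e-03 × 3600 = 16.1 mm/hr.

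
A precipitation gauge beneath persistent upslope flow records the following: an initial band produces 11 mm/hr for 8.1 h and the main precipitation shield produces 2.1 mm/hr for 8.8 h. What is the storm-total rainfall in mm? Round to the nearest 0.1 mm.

total ≈ 107.6 mm

Total = Σ Rᵢ Δtᵢ = 11 × 8.1 + 2.1 × 8.8
      = 89.1 + 18.48 = 107.6 mm.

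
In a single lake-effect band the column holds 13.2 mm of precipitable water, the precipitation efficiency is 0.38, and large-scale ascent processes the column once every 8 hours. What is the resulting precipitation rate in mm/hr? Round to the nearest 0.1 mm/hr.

Each overturning extracts ε × PW = 0.38 × 13.2 = 5.016 mm.
Rate = ε·PW / τ = 5.016 / 8 h = 0.6 mm/hr.

R ≈ 0.6 mm/hr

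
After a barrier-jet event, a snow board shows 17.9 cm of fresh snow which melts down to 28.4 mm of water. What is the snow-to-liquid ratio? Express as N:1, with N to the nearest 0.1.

Ratio = snow depth / SWE = 179 mm / 28.4 mm = 6.3, i.e. 6.3:1.

ratio ≈ 6.3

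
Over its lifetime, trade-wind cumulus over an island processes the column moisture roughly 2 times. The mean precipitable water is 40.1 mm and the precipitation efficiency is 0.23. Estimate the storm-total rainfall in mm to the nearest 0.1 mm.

rainfall ≈ 18.4 mm

Each cycle deposits ε × PW = 0.23 × 40.1 = 9.223 mm.
Over 2 cycles: 2 × 9.223 = 18.4 mm.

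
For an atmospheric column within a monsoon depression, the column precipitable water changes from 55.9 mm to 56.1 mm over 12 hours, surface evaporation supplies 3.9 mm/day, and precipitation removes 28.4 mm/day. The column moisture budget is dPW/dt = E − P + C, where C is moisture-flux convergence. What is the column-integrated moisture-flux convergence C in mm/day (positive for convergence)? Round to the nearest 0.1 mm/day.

dPW/dt = (56.1 − 55.9) mm / (12/24 day) = +0.400 mm/day.
C = dPW/dt − E + P = (+0.400) − 3.9 + 28.4 = 24.9 mm/day.

C ≈ 24.9 mm/day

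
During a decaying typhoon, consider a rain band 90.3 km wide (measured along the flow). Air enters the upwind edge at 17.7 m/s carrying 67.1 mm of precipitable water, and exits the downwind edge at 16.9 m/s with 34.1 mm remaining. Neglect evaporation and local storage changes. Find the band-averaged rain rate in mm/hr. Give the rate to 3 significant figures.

Column moisture flux per unit crosswind length is F = V × PW.
Inflow: F_in = 17.7 × 67.1 = 1187.67 mm·m/s
Outflow: F_out = 16.9 × 34.1 = 576.29 mm·m/s
Steady-state rate R = (F_in − F_out)/L = (1187.67 − 576.29) / 90300 m = 6.771e-03 mm/s.
R = 6.771e-03 × 3600 = 24.4 mm/hr.

R ≈ 24.4 mm/hr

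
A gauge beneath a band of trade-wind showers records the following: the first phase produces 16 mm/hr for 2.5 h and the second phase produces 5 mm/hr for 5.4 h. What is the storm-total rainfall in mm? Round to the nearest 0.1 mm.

total ≈ 67.0 mm

Total = Σ Rᵢ Δtᵢ = 16 × 2.5 + 5 × 5.4
      = 40 + 27 = 67.0 mm.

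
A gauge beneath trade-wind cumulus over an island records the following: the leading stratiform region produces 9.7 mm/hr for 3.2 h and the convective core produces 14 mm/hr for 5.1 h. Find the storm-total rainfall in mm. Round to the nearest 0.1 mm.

total ≈ 102.4 mm

Total = Σ Rᵢ Δtᵢ = 9.7 × 3.2 + 14 × 5.1
      = 31.04 + 71.4 = 102.4 mm.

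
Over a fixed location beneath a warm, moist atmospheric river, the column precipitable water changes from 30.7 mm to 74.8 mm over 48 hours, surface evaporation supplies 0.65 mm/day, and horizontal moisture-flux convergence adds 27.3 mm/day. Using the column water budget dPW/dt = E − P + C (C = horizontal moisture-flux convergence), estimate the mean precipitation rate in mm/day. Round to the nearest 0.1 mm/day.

P ≈ 5.9 mm/day

dPW/dt = (74.8 − 30.7) mm / (48/24 day) = +22.050 mm/day.
P = E + C − dPW/dt = 0.65 + (27.3) − (+22.050) = 5.9 mm/day.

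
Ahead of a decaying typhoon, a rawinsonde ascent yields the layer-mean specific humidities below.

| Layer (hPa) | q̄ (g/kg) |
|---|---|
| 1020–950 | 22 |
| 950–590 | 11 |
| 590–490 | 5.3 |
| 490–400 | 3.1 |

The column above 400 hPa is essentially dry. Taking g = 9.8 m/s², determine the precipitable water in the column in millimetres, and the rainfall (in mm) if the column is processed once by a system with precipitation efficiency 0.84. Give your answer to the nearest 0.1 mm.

Precipitable water is the column-integrated vapour mass per unit area: PW = (1/g) Σ q̄ Δp, with q in kg/kg and Δp in Pa (1 kg/m² of water = 1 mm).
Layer 1020–950 hPa: Δp = 70 hPa = 7000 Pa, q̄ = 0.022 kg/kg → 0.022 × 7000 / 9.8 = 15.71 mm
Layer 950–590 hPa: Δp = 360 hPa = 36000 Pa, q̄ = 0.011 kg/kg → 0.011 × 36000 / 9.8 = 40.41 mm
Layer 590–490 hPa: Δp = 100 hPa = 10000 Pa, q̄ = 0.0053 kg/kg → 0.0053 × 10000 / 9.8 = 5.41 mm
Layer 490–400 hPa: Δp = 90 hPa = 9000 Pa, q̄ = 0.0031 kg/kg → 0.0031 × 9000 / 9.8 = 2.85 mm
PW = 15.71 + 40.41 + 5.41 + 2.85 = 64.38 ≈ 64.4 mm.
Rainfall = ε × PW = 0.84 × 64.4 = 54.1 mm.

PW ≈ 64.4 mm; rainfall ≈ 54.1 mm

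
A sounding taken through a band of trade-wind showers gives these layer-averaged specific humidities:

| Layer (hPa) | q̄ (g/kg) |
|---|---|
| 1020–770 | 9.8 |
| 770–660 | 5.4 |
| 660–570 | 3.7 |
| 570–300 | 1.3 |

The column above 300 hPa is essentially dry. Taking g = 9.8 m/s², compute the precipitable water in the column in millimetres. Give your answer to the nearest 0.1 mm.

Precipitable water is the column-integrated vapour mass per unit area: PW = (1/g) Σ q̄ Δp, with q in kg/kg and Δp in Pa (1 kg/m² of water = 1 mm).
Layer 1020–770 hPa: Δp = 250 hPa = 25000 Pa, q̄ = 0.0098 kg/kg → 0.0098 × 25000 / 9.8 = 25.00 mm
Layer 770–660 hPa: Δp = 110 hPa = 11000 Pa, q̄ = 0.0054 kg/kg → 0.0054 × 11000 / 9.8 = 6.06 mm
Layer 660–570 hPa: Δp = 90 hPa = 9000 Pa, q̄ = 0.0037 kg/kg → 0.0037 × 9000 / 9.8 = 3.40 mm
Layer 570–300 hPa: Δp = 270 hPa = 27000 Pa, q̄ = 0.0013 kg/kg → 0.0013 × 27000 / 9.8 = 3.58 mm
PW = 25.00 + 6.06 + 3.40 + 3.58 = 38.04 ≈ 38.0 mm.

PW ≈ 38.0 mm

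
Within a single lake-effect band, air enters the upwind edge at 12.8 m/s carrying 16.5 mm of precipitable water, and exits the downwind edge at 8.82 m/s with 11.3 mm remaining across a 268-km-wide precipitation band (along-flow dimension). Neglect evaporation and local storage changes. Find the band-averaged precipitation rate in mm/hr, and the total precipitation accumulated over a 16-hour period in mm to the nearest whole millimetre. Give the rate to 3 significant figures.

Column moisture flux per unit crosswind length is F = V × PW.
Inflow: F_in = 12.8 × 16.5 = 211.2 mm·m/s
Outflow: F_out = 8.82 × 11.3 = 99.666 mm·m/s
Steady-state rate R = (F_in − F_out)/L = (211.2 − 99.666) / 268000 m = 4.162e-04 mm/s.
R = 4.162e-04 × 3600 = 1.50 mm/hr.
Over 16 h: total = 1.50 × 16 = 24 mm.

R ≈ 1.50 mm/hr; total ≈ 24 mm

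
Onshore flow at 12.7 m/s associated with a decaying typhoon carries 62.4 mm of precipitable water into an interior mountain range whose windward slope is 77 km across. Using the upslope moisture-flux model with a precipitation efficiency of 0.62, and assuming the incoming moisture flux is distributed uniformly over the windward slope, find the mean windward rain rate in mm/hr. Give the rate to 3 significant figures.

R ≈ 23.0 mm/hr

Incoming column moisture flux per unit ridge length: F = V × PW = 12.7 × 62.4 = 792.48 mm·m/s.
Spread over the 77 km slope with efficiency ε = 0.62: R = ε·F/W = 0.62 × 792.48 / 77000 m = 6.381e-03 mm/s.
R = 6.381e-03 × 3600 = 23.0 mm/hr.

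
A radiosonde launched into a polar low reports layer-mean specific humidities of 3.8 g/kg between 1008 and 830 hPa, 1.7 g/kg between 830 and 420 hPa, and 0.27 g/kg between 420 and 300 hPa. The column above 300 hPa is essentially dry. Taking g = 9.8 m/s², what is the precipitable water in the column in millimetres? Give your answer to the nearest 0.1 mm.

Precipitable water is the column-integrated vapour mass per unit area: PW = (1/g) Σ q̄ Δp, with q in kg/kg and Δp in Pa (1 kg/m² of water = 1 mm).
Layer 1008–830 hPa: Δp = 178 hPa = 17800 Pa, q̄ = 0.0038 kg/kg → 0.0038 × 17800 / 9.8 = 6.90 mm
Layer 830–420 hPa: Δp = 410 hPa = 41000 Pa, q̄ = 0.0017 kg/kg → 0.0017 × 41000 / 9.8 = 7.11 mm
Layer 420–300 hPa: Δp = 120 hPa = 12000 Pa, q̄ = 0.00027 kg/kg → 0.00027 × 12000 / 9.8 = 0.33 mm
PW = 6.90 + 7.11 + 0.33 = 14.34 ≈ 14.3 mm.

PW ≈ 14.3 mm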